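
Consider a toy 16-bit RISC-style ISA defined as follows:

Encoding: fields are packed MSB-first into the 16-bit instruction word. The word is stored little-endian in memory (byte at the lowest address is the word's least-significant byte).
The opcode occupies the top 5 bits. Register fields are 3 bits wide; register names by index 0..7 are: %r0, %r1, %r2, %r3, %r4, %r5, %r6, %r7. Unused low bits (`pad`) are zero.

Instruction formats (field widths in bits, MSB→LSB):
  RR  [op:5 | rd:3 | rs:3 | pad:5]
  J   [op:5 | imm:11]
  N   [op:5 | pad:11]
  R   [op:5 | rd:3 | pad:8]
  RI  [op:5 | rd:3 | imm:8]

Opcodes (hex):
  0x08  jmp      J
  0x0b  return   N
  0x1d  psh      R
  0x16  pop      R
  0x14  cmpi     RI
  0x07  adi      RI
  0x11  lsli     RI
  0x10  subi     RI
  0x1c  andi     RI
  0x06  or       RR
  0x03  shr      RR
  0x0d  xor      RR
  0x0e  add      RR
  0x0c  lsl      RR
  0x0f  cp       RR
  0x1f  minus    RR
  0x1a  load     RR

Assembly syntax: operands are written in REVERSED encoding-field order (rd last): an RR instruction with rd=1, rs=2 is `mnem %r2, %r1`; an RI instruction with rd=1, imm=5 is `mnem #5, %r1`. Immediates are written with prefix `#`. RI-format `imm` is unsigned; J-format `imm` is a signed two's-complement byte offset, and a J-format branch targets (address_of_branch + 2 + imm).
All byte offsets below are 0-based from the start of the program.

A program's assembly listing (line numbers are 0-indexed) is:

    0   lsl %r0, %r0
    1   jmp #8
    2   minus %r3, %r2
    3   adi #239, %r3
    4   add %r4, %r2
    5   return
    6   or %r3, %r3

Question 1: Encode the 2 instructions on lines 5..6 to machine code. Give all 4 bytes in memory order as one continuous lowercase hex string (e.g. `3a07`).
00586033

line 5 (return): pack op=0xb:5|pad=0:11 = 0x5800; little→ 00 58
line 6 (or): pack op=0x6:5|rd=3:3|rs=3:3|pad=0:5 = 0x3360; little→ 60 33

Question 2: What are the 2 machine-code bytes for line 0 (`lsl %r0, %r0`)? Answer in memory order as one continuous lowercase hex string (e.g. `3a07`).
0. lsl fields op=0xc:5|rd=0:3|rs=0:3|pad=0:5 → word 6000h → 00 60

0060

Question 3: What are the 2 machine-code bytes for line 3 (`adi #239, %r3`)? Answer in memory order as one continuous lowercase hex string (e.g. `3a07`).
line 3 (adi): pack op=0x7:5|rd=3:3|imm=239:8 = 0x3bef; little→ ef 3b

ef3b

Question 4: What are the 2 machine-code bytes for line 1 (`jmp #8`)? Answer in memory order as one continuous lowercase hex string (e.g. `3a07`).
0840

line 1 (jmp): pack op=0x8:5|imm=8:11 = 0x4008; little→ 08 40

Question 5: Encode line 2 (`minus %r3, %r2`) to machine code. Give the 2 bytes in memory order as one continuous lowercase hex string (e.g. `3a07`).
60fa

2. minus fields op=0x1f:5|rd=2:3|rs=3:3|pad=0:5 → word fa60h → 60 fa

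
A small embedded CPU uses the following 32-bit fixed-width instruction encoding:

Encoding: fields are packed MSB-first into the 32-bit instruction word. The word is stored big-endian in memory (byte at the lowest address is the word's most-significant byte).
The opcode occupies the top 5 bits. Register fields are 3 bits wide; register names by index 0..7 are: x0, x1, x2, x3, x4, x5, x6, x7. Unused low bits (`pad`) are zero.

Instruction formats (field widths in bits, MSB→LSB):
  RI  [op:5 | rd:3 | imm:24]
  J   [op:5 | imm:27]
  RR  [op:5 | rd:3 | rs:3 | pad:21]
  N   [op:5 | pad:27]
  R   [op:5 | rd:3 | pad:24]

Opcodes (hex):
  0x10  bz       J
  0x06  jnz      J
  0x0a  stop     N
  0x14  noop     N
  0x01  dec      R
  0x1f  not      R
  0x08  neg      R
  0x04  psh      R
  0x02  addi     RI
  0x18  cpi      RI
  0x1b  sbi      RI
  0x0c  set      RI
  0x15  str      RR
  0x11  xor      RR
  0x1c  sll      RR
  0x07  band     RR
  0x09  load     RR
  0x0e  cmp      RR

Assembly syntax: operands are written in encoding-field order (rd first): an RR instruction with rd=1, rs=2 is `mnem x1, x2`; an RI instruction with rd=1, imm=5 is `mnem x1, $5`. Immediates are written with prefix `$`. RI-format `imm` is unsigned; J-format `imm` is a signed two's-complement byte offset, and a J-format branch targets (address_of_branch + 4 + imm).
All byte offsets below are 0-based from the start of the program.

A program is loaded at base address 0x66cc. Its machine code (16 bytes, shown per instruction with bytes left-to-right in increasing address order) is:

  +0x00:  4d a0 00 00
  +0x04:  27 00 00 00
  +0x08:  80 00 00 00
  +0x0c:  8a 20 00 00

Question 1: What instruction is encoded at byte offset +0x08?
+0x08: 80 00 00 00 ⇒ word 0x80000000 (big)
  top 5b → 0x10 → bz [J]
  imm@[26:0]=0x0 ⇒ $0

bz $0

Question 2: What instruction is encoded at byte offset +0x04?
[04] 27 00 00 00 → 0x27000000
  top 5b → 0x4 → psh [R]
  rd@[26:24]=0x7 ⇒ x7

psh x7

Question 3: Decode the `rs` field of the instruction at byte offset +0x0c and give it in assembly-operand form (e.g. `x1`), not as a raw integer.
[0c] 8a 20 00 00 → 0x8a200000
  top 5b → 0x11 → xor [RR]
  rd@[26:24]=0x2 ⇒ x2
  rs@[23:21]=0x1 ⇒ x1

x1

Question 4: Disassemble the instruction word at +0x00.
off 0x00: read 4d a0 00 00 as big → 0x4da00000
  top 5b → 0x9 → load [RR]
  [26:24] rd=5 = x5
  [23:21] rs=5 = x5

load x5, x5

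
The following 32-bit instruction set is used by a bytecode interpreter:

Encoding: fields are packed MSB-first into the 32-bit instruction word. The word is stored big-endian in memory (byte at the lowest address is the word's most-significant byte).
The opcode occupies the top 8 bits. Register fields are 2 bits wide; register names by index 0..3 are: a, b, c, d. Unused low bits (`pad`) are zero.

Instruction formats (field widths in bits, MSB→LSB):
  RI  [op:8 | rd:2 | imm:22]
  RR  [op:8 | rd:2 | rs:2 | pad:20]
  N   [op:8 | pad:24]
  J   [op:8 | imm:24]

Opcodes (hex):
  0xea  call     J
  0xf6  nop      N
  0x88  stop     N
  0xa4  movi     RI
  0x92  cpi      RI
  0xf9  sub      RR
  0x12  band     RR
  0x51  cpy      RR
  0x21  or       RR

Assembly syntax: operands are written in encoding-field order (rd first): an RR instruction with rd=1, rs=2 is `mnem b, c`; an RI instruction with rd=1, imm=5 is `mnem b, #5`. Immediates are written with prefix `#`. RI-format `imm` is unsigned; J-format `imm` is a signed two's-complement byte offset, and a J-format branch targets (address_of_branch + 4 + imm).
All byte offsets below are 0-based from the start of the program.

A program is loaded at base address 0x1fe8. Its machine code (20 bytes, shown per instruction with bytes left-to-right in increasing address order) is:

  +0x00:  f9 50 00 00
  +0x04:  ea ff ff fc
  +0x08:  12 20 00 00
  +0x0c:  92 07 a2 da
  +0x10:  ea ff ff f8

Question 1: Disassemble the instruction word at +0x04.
call #-4

[04] ea ff ff fc → 0xeafffffc
  top 8b → 0xea → call [J]
  [23:0] imm=16777212 (s24→-4) = #-4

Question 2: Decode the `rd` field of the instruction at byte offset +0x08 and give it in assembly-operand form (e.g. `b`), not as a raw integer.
a

+0x08: 12 20 00 00 ⇒ word 0x12200000 (big)
  top 8b → 0x12 → band [RR]
  [23:22] rd=0 = a
  [21:20] rs=2 = c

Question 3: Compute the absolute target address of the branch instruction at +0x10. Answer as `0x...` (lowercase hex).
off 0x10: read ea ff ff f8 as big → 0xeafffff8
  top 8b → 0xea → call [J]
  [23:0] imm=16777208 (s24→-8) = #-8
  target = base 0x1fe8 + off 0x10 + 4 + imm -8 = 0x1ff4

0x1ff4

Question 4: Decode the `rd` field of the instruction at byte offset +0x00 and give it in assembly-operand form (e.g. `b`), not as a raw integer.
b

@+00  big-endian(f9 50 00 00) = 0xf9500000
  opcode bits[31:24]=0xf9: sub/RR
  rd@[23:22]=0x1 ⇒ b
  rs@[21:20]=0x1 ⇒ b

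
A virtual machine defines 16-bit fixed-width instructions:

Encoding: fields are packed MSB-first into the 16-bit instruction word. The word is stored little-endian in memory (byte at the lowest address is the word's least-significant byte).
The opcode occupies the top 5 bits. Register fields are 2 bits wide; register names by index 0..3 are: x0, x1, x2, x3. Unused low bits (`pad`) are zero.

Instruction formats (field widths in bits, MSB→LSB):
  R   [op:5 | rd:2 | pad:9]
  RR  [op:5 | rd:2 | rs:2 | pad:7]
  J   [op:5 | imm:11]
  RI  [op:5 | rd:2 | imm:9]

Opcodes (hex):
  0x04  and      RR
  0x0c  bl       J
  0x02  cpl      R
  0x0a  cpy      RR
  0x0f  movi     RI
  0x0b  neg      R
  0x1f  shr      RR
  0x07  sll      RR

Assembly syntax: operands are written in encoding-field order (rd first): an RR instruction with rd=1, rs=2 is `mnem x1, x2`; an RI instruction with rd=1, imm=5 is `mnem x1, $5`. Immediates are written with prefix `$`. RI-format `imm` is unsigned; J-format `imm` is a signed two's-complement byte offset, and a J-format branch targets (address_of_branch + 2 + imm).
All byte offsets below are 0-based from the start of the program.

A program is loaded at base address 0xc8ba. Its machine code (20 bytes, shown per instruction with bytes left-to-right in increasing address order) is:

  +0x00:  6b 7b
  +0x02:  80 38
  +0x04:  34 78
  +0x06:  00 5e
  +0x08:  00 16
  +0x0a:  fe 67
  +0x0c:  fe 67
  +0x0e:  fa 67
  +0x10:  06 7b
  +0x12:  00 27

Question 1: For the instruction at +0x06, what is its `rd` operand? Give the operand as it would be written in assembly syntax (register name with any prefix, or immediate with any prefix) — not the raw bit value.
x3

+0x06: 00 5e ⇒ word 0x5e00 (little)
  top 5b → 0xb → neg [R]
  rd@[10:9]=0x3 ⇒ x3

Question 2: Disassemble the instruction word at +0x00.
+0x00: 6b 7b ⇒ word 0x7b6b (little)
  top 5b → 0xf → movi [RI]
  [10:9] rd=1 = x1
  [8:0] imm=363 = $363

movi x1, $363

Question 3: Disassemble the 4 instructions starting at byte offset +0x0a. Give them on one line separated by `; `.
[0a] fe 67 → 0x67fe
  top 5b → 0xc → bl [J]
  imm@[10:0]=0x7fe (s11→-2) ⇒ $-2
[0c] fe 67 → 0x67fe
  top 5b → 0xc → bl [J]
  imm@[10:0]=0x7fe (s11→-2) ⇒ $-2
[0e] fa 67 → 0x67fa
  top 5b → 0xc → bl [J]
  imm@[10:0]=0x7fa (s11→-6) ⇒ $-6
[10] 06 7b → 0x7b06
  top 5b → 0xf → movi [RI]
  rd@[10:9]=0x1 ⇒ x1
  imm@[8:0]=0x106 ⇒ $262

bl $-2; bl $-2; bl $-6; movi x1, $262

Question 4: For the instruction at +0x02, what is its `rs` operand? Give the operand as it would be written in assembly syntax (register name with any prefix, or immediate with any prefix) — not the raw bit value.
+0x02: 80 38 ⇒ word 0x3880 (little)
  op=0x3880>>11=0x7 ⇒ sll (RR)
  rd@[10:9]=0x0 ⇒ x0
  rs@[8:7]=0x1 ⇒ x1

x1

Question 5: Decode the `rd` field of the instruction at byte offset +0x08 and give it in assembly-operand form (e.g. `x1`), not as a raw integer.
[08] 00 16 → 0x1600
  opcode bits[15:11]=0x2: cpl/R
  rd@[10:9]=0x3 ⇒ x3

x3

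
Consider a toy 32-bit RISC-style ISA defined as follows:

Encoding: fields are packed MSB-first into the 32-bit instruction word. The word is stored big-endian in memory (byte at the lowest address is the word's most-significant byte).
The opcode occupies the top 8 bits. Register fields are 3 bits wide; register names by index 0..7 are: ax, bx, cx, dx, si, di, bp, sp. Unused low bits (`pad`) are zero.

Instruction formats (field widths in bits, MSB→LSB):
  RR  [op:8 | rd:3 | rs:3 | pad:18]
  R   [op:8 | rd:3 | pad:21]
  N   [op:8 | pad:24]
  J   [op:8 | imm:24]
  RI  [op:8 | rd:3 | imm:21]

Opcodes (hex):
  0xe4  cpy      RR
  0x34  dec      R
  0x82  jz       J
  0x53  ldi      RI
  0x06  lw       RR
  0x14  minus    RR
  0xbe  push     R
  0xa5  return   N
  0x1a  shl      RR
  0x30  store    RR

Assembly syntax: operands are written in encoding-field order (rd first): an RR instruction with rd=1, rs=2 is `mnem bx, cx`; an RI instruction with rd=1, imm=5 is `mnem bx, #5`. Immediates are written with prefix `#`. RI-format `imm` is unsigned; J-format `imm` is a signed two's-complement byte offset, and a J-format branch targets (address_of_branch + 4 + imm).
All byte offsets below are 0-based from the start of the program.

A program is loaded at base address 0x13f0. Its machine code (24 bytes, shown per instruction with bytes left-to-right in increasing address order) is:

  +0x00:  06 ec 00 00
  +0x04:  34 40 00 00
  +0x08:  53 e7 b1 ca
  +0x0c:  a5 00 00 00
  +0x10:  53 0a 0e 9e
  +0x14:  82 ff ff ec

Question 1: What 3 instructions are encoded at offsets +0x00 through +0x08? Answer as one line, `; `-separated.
lw sp, dx; dec cx; ldi sp, #504266

+0x00: 06 ec 00 00 ⇒ word 0x06ec0000 (big)
  top 8b → 0x6 → lw [RR]
  [23:21] rd=7 = sp
  [20:18] rs=3 = dx
+0x04: 34 40 00 00 ⇒ word 0x34400000 (big)
  top 8b → 0x34 → dec [R]
  [23:21] rd=2 = cx
+0x08: 53 e7 b1 ca ⇒ word 0x53e7b1ca (big)
  top 8b → 0x53 → ldi [RI]
  [23:21] rd=7 = sp
  [20:0] imm=504266 = #504266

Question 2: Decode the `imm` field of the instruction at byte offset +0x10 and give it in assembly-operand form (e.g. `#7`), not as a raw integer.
off 0x10: read 53 0a 0e 9e as big → 0x530a0e9e
  op=0x530a0e9e>>24=0x53 ⇒ ldi (RI)
  rd: (w>>21)&0x7=0x0 → ax
  imm: (w>>0)&0x1fffff=0xa0e9e → #659102

#659102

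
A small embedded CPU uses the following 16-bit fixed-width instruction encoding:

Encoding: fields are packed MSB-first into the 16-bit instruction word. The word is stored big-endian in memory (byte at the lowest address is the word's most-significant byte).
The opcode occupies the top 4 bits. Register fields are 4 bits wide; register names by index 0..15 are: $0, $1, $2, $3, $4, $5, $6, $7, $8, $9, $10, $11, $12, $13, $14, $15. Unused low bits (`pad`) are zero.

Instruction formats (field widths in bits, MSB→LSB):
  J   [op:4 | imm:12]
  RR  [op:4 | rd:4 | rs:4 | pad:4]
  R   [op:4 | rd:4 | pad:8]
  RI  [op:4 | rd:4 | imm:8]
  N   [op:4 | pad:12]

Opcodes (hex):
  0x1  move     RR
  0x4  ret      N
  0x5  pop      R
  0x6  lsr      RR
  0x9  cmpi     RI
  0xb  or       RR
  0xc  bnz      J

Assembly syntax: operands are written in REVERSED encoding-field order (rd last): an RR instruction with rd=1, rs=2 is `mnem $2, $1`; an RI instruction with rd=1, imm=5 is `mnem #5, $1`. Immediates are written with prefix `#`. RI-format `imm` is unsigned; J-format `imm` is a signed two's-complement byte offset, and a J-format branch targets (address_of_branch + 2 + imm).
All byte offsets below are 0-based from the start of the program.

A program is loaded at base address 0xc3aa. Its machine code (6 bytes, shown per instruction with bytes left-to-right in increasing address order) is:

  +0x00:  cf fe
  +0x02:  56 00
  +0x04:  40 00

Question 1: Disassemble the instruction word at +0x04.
[04] 40 00 → 0x4000
  opcode bits[15:12]=0x4: ret/N

ret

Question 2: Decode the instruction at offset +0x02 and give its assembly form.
pop $6

off 0x02: read 56 00 as big → 0x5600
  top 4b → 0x5 → pop [R]
  rd@[11:8]=0x6 ⇒ $6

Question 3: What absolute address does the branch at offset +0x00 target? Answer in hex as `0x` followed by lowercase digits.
[00] cf fe → 0xcffe
  top 4b → 0xc → bnz [J]
  [11:0] imm=4094 (s12→-2) = #-2
  target = base 0xc3aa + off 0x00 + 2 + imm -2 = 0xc3aa

0xc3aa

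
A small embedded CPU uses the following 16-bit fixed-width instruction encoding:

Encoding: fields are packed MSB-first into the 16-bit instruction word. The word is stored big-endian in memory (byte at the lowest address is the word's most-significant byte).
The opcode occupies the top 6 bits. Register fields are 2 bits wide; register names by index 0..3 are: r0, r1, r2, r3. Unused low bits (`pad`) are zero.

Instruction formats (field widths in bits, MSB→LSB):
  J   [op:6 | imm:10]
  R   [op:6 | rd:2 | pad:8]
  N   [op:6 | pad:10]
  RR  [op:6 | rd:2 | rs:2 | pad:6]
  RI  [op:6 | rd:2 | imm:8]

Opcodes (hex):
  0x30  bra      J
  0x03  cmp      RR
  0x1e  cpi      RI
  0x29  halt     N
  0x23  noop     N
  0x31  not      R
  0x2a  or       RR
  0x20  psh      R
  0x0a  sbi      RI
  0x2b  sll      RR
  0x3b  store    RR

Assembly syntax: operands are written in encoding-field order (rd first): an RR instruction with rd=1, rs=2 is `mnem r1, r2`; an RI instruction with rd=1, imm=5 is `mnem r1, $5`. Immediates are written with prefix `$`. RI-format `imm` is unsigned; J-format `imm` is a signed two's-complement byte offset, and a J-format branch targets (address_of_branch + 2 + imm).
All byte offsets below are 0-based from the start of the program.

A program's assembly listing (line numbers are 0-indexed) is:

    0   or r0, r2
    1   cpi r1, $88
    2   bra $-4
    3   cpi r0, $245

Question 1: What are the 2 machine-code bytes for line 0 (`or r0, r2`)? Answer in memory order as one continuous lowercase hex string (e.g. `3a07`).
L0: or op=0x2a:6|rd=0:2|rs=2:2|pad=0:6 ⇒ 0xa880 ⇒ big a8 80

a880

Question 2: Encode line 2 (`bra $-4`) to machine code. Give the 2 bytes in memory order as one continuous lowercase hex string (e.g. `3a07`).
2. bra fields op=0x30:6|imm=-4:10 → word c3fch → c3 fc

c3fc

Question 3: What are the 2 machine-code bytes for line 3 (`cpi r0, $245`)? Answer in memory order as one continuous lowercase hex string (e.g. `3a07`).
78f5

3. cpi fields op=0x1e:6|rd=0:2|imm=245:8 → word 78f5h → 78 f5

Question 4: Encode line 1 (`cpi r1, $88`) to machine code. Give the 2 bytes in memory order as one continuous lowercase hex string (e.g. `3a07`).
L1: cpi op=0x1e:6|rd=1:2|imm=88:8 ⇒ 0x7958 ⇒ big 79 58

7958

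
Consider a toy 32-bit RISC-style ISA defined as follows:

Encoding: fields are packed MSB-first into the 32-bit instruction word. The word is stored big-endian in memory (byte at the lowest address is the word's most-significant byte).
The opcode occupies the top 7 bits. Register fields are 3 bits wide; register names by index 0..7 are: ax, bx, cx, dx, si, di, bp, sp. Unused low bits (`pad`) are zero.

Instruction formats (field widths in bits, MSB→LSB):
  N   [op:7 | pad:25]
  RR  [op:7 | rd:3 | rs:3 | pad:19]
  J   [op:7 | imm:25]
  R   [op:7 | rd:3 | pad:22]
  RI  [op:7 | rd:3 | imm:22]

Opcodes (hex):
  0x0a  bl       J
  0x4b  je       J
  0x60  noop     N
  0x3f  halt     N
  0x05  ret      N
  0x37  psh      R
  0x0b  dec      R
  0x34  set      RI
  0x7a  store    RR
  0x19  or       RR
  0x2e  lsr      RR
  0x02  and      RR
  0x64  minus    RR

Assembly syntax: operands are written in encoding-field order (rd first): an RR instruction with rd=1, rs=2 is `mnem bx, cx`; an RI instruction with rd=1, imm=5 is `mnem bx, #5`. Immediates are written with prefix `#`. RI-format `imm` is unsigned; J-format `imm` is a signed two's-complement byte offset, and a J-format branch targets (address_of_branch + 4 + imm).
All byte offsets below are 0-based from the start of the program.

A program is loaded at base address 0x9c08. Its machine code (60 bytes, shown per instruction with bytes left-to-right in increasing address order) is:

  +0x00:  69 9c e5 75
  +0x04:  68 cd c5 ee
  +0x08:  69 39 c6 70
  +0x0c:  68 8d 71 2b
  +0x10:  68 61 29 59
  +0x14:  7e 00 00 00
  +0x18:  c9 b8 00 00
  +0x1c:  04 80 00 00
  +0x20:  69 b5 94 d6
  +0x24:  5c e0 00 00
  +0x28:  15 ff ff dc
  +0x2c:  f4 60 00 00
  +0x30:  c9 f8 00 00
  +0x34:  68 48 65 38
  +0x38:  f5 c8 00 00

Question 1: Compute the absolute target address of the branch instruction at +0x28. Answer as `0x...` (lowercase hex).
0x9c10

[28] 15 ff ff dc → 0x15ffffdc
  op=0x15ffffdc>>25=0xa ⇒ bl (J)
  imm@[24:0]=0x1ffffdc (s25→-36) ⇒ #-36
  target = base 0x9c08 + off 0x28 + 4 + imm -36 = 0x9c10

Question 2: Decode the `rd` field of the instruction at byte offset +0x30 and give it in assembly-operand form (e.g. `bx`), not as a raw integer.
+0x30: c9 f8 00 00 ⇒ word 0xc9f80000 (big)
  opcode bits[31:25]=0x64: minus/RR
  rd: (w>>22)&0x7=0x7 → sp
  rs: (w>>19)&0x7=0x7 → sp

sp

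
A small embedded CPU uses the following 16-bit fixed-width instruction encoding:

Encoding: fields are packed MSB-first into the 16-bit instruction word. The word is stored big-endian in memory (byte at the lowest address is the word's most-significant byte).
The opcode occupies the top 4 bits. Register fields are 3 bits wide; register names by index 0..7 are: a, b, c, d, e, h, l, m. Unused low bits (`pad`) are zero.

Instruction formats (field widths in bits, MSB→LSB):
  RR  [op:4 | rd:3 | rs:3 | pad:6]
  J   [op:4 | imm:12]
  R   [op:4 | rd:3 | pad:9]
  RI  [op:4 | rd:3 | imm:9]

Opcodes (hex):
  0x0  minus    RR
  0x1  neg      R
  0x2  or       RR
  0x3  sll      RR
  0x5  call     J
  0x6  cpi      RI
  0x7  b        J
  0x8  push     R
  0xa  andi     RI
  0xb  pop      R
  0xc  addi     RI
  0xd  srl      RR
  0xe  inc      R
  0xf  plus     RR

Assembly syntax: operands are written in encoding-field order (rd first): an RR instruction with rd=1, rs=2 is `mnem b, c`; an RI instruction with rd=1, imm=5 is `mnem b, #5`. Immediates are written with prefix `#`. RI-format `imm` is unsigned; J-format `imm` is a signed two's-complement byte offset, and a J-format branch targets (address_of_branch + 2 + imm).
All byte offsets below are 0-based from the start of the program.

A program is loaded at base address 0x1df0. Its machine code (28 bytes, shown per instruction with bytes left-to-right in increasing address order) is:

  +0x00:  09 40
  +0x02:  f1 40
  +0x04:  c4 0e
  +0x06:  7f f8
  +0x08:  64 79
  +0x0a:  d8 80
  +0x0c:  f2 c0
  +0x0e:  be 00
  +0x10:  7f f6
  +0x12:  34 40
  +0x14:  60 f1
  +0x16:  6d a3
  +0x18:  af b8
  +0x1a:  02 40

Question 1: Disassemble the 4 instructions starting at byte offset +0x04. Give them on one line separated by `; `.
addi c, #14; b #-8; cpi c, #121; srl e, c

@+04  big-endian(c4 0e) = 0xc40e
  op=0xc40e>>12=0xc ⇒ addi (RI)
  rd@[11:9]=0x2 ⇒ c
  imm@[8:0]=0xe ⇒ #14
@+06  big-endian(7f f8) = 0x7ff8
  op=0x7ff8>>12=0x7 ⇒ b (J)
  imm@[11:0]=0xff8 (s12→-8) ⇒ #-8
@+08  big-endian(64 79) = 0x6479
  op=0x6479>>12=0x6 ⇒ cpi (RI)
  rd@[11:9]=0x2 ⇒ c
  imm@[8:0]=0x79 ⇒ #121
@+0a  big-endian(d8 80) = 0xd880
  op=0xd880>>12=0xd ⇒ srl (RR)
  rd@[11:9]=0x4 ⇒ e
  rs@[8:6]=0x2 ⇒ c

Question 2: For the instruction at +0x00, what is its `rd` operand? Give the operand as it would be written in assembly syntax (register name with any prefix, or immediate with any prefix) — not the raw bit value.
e

[00] 09 40 → 0x0940
  op=0x0940>>12=0x0 ⇒ minus (RR)
  [11:9] rd=4 = e
  [8:6] rs=5 = h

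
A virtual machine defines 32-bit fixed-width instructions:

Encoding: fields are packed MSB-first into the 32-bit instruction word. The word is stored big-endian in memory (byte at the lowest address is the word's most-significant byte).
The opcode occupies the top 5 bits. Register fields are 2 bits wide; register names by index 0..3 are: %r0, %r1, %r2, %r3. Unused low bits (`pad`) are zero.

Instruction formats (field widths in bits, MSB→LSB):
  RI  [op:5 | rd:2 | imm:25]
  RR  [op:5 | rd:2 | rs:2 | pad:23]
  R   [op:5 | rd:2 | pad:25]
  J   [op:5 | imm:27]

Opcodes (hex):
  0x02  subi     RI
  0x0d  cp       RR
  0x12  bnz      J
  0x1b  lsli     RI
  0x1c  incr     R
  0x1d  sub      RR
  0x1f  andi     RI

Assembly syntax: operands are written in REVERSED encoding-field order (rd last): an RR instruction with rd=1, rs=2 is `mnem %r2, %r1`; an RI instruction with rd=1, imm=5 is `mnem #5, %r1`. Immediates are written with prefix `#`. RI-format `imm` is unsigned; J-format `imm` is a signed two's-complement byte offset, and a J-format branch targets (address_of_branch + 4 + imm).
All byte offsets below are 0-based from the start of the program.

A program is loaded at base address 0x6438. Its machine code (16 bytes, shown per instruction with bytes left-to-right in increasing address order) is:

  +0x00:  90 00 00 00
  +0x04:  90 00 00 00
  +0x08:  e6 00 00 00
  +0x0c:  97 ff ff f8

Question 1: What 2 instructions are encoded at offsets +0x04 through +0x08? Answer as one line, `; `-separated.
bnz #0; incr %r3

@+04  big-endian(90 00 00 00) = 0x90000000
  opcode bits[31:27]=0x12: bnz/J
  [26:0] imm=0 = #0
@+08  big-endian(e6 00 00 00) = 0xe6000000
  opcode bits[31:27]=0x1c: incr/R
  [26:25] rd=3 = %r3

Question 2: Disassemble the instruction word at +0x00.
bnz #0

[00] 90 00 00 00 → 0x90000000
  top 5b → 0x12 → bnz [J]
  [26:0] imm=0 = #0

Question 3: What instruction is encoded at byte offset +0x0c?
bnz #-8

+0x0c: 97 ff ff f8 ⇒ word 0x97fffff8 (big)
  top 5b → 0x12 → bnz [J]
  [26:0] imm=134217720 (s27→-8) = #-8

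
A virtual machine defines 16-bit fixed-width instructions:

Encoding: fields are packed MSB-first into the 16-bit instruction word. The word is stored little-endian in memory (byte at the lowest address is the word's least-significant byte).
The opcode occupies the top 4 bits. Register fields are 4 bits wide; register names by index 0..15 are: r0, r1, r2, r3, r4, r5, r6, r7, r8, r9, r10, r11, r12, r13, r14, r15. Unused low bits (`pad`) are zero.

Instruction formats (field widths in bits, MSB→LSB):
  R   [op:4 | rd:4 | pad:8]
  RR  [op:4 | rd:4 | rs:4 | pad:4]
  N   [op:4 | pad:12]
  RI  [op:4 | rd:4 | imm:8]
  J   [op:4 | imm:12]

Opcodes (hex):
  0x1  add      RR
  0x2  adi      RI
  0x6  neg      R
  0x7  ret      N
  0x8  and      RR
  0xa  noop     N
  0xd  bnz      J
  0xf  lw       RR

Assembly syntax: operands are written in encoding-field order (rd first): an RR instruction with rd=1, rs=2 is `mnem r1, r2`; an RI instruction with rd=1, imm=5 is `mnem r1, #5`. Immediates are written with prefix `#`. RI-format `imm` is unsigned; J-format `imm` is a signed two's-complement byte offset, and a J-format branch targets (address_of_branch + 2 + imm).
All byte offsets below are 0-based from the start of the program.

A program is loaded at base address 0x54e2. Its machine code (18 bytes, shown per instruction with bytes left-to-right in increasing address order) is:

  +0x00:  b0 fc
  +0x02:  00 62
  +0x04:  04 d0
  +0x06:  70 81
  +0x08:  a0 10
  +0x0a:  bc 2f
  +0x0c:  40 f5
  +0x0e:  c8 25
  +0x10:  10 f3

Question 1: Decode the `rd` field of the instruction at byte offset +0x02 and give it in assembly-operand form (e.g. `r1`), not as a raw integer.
[02] 00 62 → 0x6200
  top 4b → 0x6 → neg [R]
  rd: (w>>8)&0xf=0x2 → r2

r2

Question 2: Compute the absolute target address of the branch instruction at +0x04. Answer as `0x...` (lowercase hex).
@+04  little-endian(04 d0) = 0xd004
  top 4b → 0xd → bnz [J]
  [11:0] imm=4 = #4
  target = base 0x54e2 + off 0x04 + 2 + imm 4 = 0x54ec

0x54ec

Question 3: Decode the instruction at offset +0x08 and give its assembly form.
add r0, r10

@+08  little-endian(a0 10) = 0x10a0
  top 4b → 0x1 → add [RR]
  rd: (w>>8)&0xf=0x0 → r0
  rs: (w>>4)&0xf=0xa → r10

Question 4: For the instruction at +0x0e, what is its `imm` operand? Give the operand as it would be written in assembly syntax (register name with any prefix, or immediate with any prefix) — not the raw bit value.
#200

off 0x0e: read c8 25 as little → 0x25c8
  opcode bits[15:12]=0x2: adi/RI
  [11:8] rd=5 = r5
  [7:0] imm=200 = #200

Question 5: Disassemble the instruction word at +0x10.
off 0x10: read 10 f3 as little → 0xf310
  top 4b → 0xf → lw [RR]
  [11:8] rd=3 = r3
  [7:4] rs=1 = r1

lw r3, r1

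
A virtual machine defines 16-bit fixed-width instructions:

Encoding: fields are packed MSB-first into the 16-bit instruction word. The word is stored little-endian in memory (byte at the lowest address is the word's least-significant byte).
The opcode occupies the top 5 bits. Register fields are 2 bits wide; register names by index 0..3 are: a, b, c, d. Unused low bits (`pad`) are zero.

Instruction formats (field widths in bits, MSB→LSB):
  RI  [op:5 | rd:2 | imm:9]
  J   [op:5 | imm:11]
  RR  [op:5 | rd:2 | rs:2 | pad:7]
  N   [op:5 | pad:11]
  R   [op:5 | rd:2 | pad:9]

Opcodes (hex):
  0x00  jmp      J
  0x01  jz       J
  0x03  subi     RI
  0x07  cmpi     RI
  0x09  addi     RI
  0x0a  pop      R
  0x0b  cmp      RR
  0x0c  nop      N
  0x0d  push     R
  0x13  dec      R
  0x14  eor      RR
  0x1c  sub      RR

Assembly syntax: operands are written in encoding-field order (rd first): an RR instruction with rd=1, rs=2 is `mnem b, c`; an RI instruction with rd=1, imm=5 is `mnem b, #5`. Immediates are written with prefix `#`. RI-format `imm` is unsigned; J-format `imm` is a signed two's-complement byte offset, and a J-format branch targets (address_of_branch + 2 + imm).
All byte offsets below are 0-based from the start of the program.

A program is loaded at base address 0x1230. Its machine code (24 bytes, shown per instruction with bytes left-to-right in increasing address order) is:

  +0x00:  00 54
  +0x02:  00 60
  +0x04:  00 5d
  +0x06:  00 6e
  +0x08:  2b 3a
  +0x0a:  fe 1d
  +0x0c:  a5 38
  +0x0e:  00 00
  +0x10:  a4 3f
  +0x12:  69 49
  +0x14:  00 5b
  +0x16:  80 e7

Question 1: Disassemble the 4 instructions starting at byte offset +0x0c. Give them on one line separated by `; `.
cmpi a, #165; jmp #0; cmpi d, #420; addi a, #361

[0c] a5 38 → 0x38a5
  opcode bits[15:11]=0x7: cmpi/RI
  rd@[10:9]=0x0 ⇒ a
  imm@[8:0]=0xa5 ⇒ #165
[0e] 00 00 → 0x0000
  opcode bits[15:11]=0x0: jmp/J
  imm@[10:0]=0x0 ⇒ #0
[10] a4 3f → 0x3fa4
  opcode bits[15:11]=0x7: cmpi/RI
  rd@[10:9]=0x3 ⇒ d
  imm@[8:0]=0x1a4 ⇒ #420
[12] 69 49 → 0x4969
  opcode bits[15:11]=0x9: addi/RI
  rd@[10:9]=0x0 ⇒ a
  imm@[8:0]=0x169 ⇒ #361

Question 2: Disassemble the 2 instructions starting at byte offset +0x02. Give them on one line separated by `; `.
[02] 00 60 → 0x6000
  opcode bits[15:11]=0xc: nop/N
[04] 00 5d → 0x5d00
  opcode bits[15:11]=0xb: cmp/RR
  [10:9] rd=2 = c
  [8:7] rs=2 = c

nop; cmp c, c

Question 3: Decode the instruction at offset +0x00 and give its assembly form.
pop c

[00] 00 54 → 0x5400
  op=0x5400>>11=0xa ⇒ pop (R)
  rd@[10:9]=0x2 ⇒ c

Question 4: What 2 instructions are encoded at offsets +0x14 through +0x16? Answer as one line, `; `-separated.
cmp b, c; sub d, d

+0x14: 00 5b ⇒ word 0x5b00 (little)
  opcode bits[15:11]=0xb: cmp/RR
  [10:9] rd=1 = b
  [8:7] rs=2 = c
+0x16: 80 e7 ⇒ word 0xe780 (little)
  opcode bits[15:11]=0x1c: sub/RR
  [10:9] rd=3 = d
  [8:7] rs=3 = d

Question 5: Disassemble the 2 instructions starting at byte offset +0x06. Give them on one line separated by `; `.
push d; cmpi b, #43

[06] 00 6e → 0x6e00
  top 5b → 0xd → push [R]
  rd@[10:9]=0x3 ⇒ d
[08] 2b 3a → 0x3a2b
  top 5b → 0x7 → cmpi [RI]
  rd@[10:9]=0x1 ⇒ b
  imm@[8:0]=0x2b ⇒ #43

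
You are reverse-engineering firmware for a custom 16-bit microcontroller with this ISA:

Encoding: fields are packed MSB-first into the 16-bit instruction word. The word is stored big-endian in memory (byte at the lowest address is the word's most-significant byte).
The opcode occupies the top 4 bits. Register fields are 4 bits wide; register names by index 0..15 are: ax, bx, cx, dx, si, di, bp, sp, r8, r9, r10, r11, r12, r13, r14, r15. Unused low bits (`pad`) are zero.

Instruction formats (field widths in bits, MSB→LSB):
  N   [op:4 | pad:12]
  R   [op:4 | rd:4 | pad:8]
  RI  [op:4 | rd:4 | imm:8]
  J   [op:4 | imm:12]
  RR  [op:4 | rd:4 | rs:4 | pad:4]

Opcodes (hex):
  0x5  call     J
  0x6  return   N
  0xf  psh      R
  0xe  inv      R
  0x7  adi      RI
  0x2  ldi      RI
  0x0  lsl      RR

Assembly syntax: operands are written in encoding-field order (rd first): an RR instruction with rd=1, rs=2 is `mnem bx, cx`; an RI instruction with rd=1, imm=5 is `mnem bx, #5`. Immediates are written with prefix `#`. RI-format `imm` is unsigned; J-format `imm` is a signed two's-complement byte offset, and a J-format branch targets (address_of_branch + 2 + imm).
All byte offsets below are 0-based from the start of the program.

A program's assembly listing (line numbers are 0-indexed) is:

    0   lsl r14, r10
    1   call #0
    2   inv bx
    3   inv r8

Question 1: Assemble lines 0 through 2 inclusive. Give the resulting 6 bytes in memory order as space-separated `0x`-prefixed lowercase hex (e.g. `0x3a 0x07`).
0x0e 0xa0 0x50 0x00 0xe1 0x00

0. lsl fields op=0x0:4|rd=14:4|rs=10:4|pad=0:4 → word 0ea0h → 0e a0
1. call fields op=0x5:4|imm=0:12 → word 5000h → 50 00
2. inv fields op=0xe:4|rd=1:4|pad=0:8 → word e100h → e1 00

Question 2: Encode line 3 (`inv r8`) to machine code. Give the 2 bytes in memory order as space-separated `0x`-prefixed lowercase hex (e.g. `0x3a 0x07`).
0xe8 0x00

line 3 (inv): pack op=0xe:4|rd=8:4|pad=0:8 = 0xe800; big→ e8 00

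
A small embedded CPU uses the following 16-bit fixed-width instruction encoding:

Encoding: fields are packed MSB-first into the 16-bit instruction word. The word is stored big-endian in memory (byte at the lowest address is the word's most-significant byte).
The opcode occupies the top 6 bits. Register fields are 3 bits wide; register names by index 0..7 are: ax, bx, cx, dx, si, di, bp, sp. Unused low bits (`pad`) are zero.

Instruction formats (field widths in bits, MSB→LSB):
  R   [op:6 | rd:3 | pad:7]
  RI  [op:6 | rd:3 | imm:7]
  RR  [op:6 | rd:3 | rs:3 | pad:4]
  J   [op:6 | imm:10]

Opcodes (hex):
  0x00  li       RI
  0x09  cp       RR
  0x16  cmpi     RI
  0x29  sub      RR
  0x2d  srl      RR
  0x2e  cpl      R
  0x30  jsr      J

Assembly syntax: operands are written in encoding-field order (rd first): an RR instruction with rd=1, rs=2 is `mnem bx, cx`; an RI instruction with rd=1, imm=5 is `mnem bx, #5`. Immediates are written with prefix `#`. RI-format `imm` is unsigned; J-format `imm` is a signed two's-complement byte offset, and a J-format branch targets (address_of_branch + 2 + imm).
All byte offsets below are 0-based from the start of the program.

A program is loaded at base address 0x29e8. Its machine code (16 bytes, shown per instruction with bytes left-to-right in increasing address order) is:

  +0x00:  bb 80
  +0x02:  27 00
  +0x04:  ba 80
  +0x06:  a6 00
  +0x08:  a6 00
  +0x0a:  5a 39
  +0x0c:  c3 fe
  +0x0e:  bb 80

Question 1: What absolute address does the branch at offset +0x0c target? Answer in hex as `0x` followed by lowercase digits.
0x29f4

off 0x0c: read c3 fe as big → 0xc3fe
  opcode bits[15:10]=0x30: jsr/J
  [9:0] imm=1022 (s10→-2) = #-2
  target = base 0x29e8 + off 0x0c + 2 + imm -2 = 0x29f4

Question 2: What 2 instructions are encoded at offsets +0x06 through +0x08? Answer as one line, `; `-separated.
[06] a6 00 → 0xa600
  op=0xa600>>10=0x29 ⇒ sub (RR)
  rd: (w>>7)&0x7=0x4 → si
  rs: (w>>4)&0x7=0x0 → ax
[08] a6 00 → 0xa600
  op=0xa600>>10=0x29 ⇒ sub (RR)
  rd: (w>>7)&0x7=0x4 → si
  rs: (w>>4)&0x7=0x0 → ax

sub si, ax; sub si, ax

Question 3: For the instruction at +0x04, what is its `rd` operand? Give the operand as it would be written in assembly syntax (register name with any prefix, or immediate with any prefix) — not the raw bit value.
@+04  big-endian(ba 80) = 0xba80
  top 6b → 0x2e → cpl [R]
  [9:7] rd=5 = di

di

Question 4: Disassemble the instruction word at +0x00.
cpl sp

@+00  big-endian(bb 80) = 0xbb80
  top 6b → 0x2e → cpl [R]
  rd: (w>>7)&0x7=0x7 → sp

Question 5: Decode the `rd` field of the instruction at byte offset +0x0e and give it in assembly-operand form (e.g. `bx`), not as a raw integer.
sp

[0e] bb 80 → 0xbb80
  opcode bits[15:10]=0x2e: cpl/R
  rd@[9:7]=0x7 ⇒ sp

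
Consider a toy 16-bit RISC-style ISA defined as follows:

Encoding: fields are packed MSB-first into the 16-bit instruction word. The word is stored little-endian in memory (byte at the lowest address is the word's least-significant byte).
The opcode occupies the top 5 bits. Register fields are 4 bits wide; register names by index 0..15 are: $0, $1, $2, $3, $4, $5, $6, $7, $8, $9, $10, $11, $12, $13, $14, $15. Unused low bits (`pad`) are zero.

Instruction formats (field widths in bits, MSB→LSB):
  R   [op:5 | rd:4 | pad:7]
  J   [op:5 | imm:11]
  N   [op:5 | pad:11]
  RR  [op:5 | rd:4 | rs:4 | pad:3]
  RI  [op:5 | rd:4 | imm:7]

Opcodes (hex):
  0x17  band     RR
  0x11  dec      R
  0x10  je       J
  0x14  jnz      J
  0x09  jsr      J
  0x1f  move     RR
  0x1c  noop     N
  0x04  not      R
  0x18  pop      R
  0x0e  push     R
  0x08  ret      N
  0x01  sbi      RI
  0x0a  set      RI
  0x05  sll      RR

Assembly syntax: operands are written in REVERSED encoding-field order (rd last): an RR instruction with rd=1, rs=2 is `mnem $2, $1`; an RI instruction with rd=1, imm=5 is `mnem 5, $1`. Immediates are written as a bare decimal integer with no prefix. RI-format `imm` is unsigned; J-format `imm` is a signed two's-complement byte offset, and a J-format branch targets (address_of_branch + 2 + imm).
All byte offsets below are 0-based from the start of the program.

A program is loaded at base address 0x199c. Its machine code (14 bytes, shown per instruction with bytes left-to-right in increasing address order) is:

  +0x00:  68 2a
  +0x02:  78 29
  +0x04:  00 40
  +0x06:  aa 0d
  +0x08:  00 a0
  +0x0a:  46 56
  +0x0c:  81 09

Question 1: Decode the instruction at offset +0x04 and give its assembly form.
+0x04: 00 40 ⇒ word 0x4000 (little)
  opcode bits[15:11]=0x8: ret/N

ret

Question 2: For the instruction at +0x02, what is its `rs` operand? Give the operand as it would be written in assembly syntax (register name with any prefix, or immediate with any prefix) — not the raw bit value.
$15

off 0x02: read 78 29 as little → 0x2978
  op=0x2978>>11=0x5 ⇒ sll (RR)
  rd: (w>>7)&0xf=0x2 → $2
  rs: (w>>3)&0xf=0xf → $15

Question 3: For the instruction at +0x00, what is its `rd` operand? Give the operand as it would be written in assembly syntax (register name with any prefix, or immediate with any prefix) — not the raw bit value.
[00] 68 2a → 0x2a68
  op=0x2a68>>11=0x5 ⇒ sll (RR)
  [10:7] rd=4 = $4
  [6:3] rs=13 = $13

$4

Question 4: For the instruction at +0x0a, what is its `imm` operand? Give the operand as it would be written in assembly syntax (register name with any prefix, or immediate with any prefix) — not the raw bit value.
+0x0a: 46 56 ⇒ word 0x5646 (little)
  op=0x5646>>11=0xa ⇒ set (RI)
  rd@[10:7]=0xc ⇒ $12
  imm@[6:0]=0x46 ⇒ 70

70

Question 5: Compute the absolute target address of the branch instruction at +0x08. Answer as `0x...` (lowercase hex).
+0x08: 00 a0 ⇒ word 0xa000 (little)
  top 5b → 0x14 → jnz [J]
  imm@[10:0]=0x0 ⇒ 0
  target = base 0x199c + off 0x08 + 2 + imm 0 = 0x19a6

0x19a6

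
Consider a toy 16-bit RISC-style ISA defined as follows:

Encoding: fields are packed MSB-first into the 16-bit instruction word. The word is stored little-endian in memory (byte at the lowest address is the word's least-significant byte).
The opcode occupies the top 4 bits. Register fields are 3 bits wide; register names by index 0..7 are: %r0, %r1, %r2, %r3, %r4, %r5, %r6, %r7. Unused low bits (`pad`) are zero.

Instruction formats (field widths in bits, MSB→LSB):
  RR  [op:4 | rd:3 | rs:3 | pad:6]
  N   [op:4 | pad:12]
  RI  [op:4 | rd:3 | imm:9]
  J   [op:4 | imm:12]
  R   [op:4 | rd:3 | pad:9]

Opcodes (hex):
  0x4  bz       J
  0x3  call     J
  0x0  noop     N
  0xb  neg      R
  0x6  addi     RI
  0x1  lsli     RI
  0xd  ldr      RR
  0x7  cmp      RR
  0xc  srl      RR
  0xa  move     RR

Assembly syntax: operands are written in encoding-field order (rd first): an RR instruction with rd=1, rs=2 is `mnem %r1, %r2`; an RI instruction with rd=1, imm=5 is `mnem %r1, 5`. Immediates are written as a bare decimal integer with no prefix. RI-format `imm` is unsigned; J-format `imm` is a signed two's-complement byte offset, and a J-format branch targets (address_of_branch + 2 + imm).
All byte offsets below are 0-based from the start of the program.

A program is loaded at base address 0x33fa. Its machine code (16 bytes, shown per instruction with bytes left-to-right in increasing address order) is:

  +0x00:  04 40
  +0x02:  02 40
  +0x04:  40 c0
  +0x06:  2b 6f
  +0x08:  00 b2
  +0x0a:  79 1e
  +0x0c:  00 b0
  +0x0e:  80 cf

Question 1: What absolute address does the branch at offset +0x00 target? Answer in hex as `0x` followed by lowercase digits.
0x3400

[00] 04 40 → 0x4004
  opcode bits[15:12]=0x4: bz/J
  imm@[11:0]=0x4 ⇒ 4
  target = base 0x33fa + off 0x00 + 2 + imm 4 = 0x3400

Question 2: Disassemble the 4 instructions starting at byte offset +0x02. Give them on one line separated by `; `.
bz 2; srl %r0, %r1; addi %r7, 299; neg %r1

@+02  little-endian(02 40) = 0x4002
  opcode bits[15:12]=0x4: bz/J
  [11:0] imm=2 = 2
@+04  little-endian(40 c0) = 0xc040
  opcode bits[15:12]=0xc: srl/RR
  [11:9] rd=0 = %r0
  [8:6] rs=1 = %r1
@+06  little-endian(2b 6f) = 0x6f2b
  opcode bits[15:12]=0x6: addi/RI
  [11:9] rd=7 = %r7
  [8:0] imm=299 = 299
@+08  little-endian(00 b2) = 0xb200
  opcode bits[15:12]=0xb: neg/R
  [11:9] rd=1 = %r1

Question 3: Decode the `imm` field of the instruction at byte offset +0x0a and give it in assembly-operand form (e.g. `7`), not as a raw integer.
121

off 0x0a: read 79 1e as little → 0x1e79
  opcode bits[15:12]=0x1: lsli/RI
  rd@[11:9]=0x7 ⇒ %r7
  imm@[8:0]=0x79 ⇒ 121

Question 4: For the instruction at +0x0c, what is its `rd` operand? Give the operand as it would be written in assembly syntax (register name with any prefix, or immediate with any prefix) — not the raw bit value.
%r0

off 0x0c: read 00 b0 as little → 0xb000
  top 4b → 0xb → neg [R]
  rd: (w>>9)&0x7=0x0 → %r0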